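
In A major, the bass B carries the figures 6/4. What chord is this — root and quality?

The figures 6/4 indicate a triad in second inversion.
In second inversion the root lies a fourth above the bass: a fourth above B in A major is E.
The chord tones are B, E, G#, giving E major.

E major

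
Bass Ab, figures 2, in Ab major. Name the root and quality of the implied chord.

The figures 2 indicate a seventh chord in third inversion.
In third inversion the root lies a second above the bass: a second above Ab in Ab major is Bb.
The chord tones are Ab, Bb, Db, F, giving Bb minor seventh.

Bb minor seventh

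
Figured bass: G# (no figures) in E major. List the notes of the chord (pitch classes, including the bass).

G#, B, D#

An unfigured bass implies 5/3.
A third above G# in this key is B.
A fifth above G# in this key is D#.
Together with the bass G#, this spells G# minor in root position.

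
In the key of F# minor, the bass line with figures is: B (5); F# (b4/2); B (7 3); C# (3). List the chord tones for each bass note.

B (5/3): B, D, F#.
F# (6/b4/2): F#, G#, Bb, D.
B (7/5/3): B, D, F#, A.
C# (5/3): C#, E, G#.

B, D, F# | F#, G#, Bb, D | B, D, F#, A | C#, E, G#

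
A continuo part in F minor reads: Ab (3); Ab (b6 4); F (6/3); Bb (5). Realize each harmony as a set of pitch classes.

Ab (5/3): Ab, C, Eb.
Ab (b6/4): Ab, Db, Fb.
F (6/3): F, Ab, Db.
Bb (5/3): Bb, Db, F.

Ab, C, Eb | Ab, Db, Fb | F, Ab, Db | Bb, Db, F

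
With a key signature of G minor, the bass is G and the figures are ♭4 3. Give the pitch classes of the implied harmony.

G, Bb, Cb, Eb

The written figures ♭4 3 are shorthand for 6/4/3: the 6 is implied.
A third above G in this key is Bb.
A fourth above G in this key is C, lowered to Cb by the flat.
A sixth above G in this key is Eb.
Together with the bass G, this spells Cb augmented major seventh in second inversion.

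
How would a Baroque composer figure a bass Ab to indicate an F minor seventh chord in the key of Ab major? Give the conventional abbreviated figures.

6/5

Ab is the third of F minor seventh, so the chord is in first inversion.
A seventh chord in first inversion is figured 6/5/3, conventionally abbreviated 6/5.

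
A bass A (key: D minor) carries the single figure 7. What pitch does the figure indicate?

Counting 6 letter steps above A lands on G; in D minor, that letter is G.

G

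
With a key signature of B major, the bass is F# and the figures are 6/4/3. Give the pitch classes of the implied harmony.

A third above F# in this key is A#.
A fourth above F# in this key is B.
A sixth above F# in this key is D#.
Together with the bass F#, this spells B major seventh in second inversion.

F#, A#, B, D#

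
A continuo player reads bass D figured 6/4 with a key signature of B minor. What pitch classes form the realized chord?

A fourth above D in this key is G.
A sixth above D in this key is B.
Together with the bass D, this spells G major in second inversion.

D, G, B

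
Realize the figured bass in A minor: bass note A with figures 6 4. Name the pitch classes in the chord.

A, D, F

A fourth above A in this key is D.
A sixth above A in this key is F.
Together with the bass A, this spells D minor in second inversion.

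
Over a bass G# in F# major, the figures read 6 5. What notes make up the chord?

The written figures 6 5 are shorthand for 6/5/3: the 3 is implied.
A third above G# in this key is B.
A fifth above G# in this key is D#.
A sixth above G# in this key is E#.
Together with the bass G#, this spells E# half-diminished seventh in first inversion.

G#, B, D#, E#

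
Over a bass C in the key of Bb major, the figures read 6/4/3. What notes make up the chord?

C, Eb, F, A

A third above C in this key is Eb.
A fourth above C in this key is F.
A sixth above C in this key is A.
Together with the bass C, this spells F dominant seventh in second inversion.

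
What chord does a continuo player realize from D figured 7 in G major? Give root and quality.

The figures 7 indicate a seventh chord in root position.
In root position the bass is the root, so the root is D.
The chord tones are D, F#, A, C, giving D dominant seventh.

D dominant seventh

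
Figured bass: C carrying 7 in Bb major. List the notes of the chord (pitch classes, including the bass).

The written figures 7 are shorthand for 7/5/3: the 5/3 are implied.
A third above C in this key is Eb.
A fifth above C in this key is G.
A seventh above C in this key is Bb.
Together with the bass C, this spells C minor seventh in root position.

C, Eb, G, Bb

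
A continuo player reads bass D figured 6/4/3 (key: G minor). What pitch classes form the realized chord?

A third above D in this key is F.
A fourth above D in this key is G.
A sixth above D in this key is Bb.
Together with the bass D, this spells G minor seventh in second inversion.

D, F, G, Bb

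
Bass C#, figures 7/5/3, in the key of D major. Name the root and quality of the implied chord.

The figures 7/5/3 indicate a seventh chord in root position.
In root position the bass is the root, so the root is C#.
The chord tones are C#, E, G, B, giving C# half-diminished seventh.

C# half-diminished seventh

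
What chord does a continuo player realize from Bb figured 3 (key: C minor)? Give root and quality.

The figures 3 indicate a triad in root position.
In root position the bass is the root, so the root is Bb.
The chord tones are Bb, D, F, giving Bb major.

Bb major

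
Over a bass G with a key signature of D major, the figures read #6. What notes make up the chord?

G, B, E#

The written figures #6 are shorthand for 6/3: the 3 is implied.
A third above G in this key is B.
A sixth above G in this key is E, raised to E# by the sharp.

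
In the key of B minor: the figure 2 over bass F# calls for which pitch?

Counting 1 letter step above F# lands on G; in B minor, that letter is G.

G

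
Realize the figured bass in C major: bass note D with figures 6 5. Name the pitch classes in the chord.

The written figures 6 5 are shorthand for 6/5/3: the 3 is implied.
A third above D in this key is F.
A fifth above D in this key is A.
A sixth above D in this key is B.
Together with the bass D, this spells B half-diminished seventh in first inversion.

D, F, A, B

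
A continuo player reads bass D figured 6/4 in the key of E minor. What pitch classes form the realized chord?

D, G, B

A fourth above D in this key is G.
A sixth above D in this key is B.
Together with the bass D, this spells G major in second inversion.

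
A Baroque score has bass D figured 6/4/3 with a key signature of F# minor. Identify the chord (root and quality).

G# half-diminished seventh

The figures 6/4/3 indicate a seventh chord in second inversion.
In second inversion the root lies a fourth above the bass: a fourth above D in F# minor is G#.
The chord tones are D, F#, G#, B, giving G# half-diminished seventh.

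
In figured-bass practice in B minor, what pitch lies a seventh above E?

Counting 6 letter steps above E lands on D; in B minor, that letter is D.

D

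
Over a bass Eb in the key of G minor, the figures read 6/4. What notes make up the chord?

A fourth above Eb in this key is A.
A sixth above Eb in this key is C.
Together with the bass Eb, this spells A diminished in second inversion.

Eb, A, C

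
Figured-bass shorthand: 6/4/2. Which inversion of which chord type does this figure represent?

seventh chord, third inversion

Intervals of 6/4/2 above the bass form a seventh chord; the bass is the seventh, so this is third inversion.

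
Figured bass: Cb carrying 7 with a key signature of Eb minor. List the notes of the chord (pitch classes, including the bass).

Cb, Eb, Gb, Bb

The written figures 7 are shorthand for 7/5/3: the 5/3 are implied.
A third above Cb in this key is Eb.
A fifth above Cb in this key is Gb.
A seventh above Cb in this key is Bb.
Together with the bass Cb, this spells Cb major seventh in root position.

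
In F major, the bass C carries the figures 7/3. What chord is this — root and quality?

C dominant seventh

The figures 7/3 indicate a seventh chord in root position.
In root position the bass is the root, so the root is C.
The chord tones are C, E, G, Bb, giving C dominant seventh.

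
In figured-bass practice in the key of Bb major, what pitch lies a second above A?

Counting 1 letter step above A lands on B; in Bb major, that letter is Bb.

Bb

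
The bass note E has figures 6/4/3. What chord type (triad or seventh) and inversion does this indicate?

Intervals of 6/4/3 above the bass form a seventh chord; the bass is the fifth, so this is second inversion.

seventh chord, second inversion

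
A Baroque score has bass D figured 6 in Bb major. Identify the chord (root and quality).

The figures 6 indicate a triad in first inversion.
In first inversion the root lies a sixth above the bass: a sixth above D in Bb major is Bb.
The chord tones are D, F, Bb, giving Bb major.

Bb major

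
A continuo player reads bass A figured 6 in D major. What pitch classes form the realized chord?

The written figures 6 are shorthand for 6/3: the 3 is implied.
A third above A in this key is C#.
A sixth above A in this key is F#.
Together with the bass A, this spells F# minor in first inversion.

A, C#, F#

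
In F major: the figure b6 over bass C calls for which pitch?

Counting 5 letter steps above C lands on A; in F major, that letter is A.
The b6 figure lowers it a semitone, giving Ab.

Ab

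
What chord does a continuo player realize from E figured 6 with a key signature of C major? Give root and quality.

The figures 6 indicate a triad in first inversion.
In first inversion the root lies a sixth above the bass: a sixth above E in C major is C.
The chord tones are E, G, C, giving C major.

C major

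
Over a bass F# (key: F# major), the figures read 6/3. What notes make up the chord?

F#, A#, D#

A third above F# in this key is A#.
A sixth above F# in this key is D#.
Together with the bass F#, this spells D# minor in first inversion.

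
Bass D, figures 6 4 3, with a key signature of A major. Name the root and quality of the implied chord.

G# half-diminished seventh

The figures 6 4 3 indicate a seventh chord in second inversion.
In second inversion the root lies a fourth above the bass: a fourth above D in A major is G#.
The chord tones are D, F#, G#, B, giving G# half-diminished seventh.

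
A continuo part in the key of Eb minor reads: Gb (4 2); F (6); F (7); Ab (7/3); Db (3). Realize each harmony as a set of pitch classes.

Gb, Ab, Cb, Eb | F, Ab, Db | F, Ab, Cb, Eb | Ab, Cb, Eb, Gb | Db, F, Ab

Gb (6/4/2): Gb, Ab, Cb, Eb.
F (6/3): F, Ab, Db.
F (7/5/3): F, Ab, Cb, Eb.
Ab (7/5/3): Ab, Cb, Eb, Gb.
Db (5/3): Db, F, Ab.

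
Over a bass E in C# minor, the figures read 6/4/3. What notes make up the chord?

E, G#, A, C#

A third above E in this key is G#.
A fourth above E in this key is A.
A sixth above E in this key is C#.
Together with the bass E, this spells A major seventh in second inversion.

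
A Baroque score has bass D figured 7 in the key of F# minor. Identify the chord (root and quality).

The figures 7 indicate a seventh chord in root position.
In root position the bass is the root, so the root is D.
The chord tones are D, F#, A, C#, giving D major seventh.

D major seventh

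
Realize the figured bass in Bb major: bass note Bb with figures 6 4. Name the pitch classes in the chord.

A fourth above Bb in this key is Eb.
A sixth above Bb in this key is G.
Together with the bass Bb, this spells Eb major in second inversion.

Bb, Eb, G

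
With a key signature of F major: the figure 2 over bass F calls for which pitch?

Counting 1 letter step above F lands on G; in F major, that letter is G.

G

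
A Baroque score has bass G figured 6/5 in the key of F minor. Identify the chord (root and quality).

Eb dominant seventh

The figures 6/5 indicate a seventh chord in first inversion.
In first inversion the root lies a sixth above the bass: a sixth above G in F minor is Eb.
The chord tones are G, Bb, Db, Eb, giving Eb dominant seventh.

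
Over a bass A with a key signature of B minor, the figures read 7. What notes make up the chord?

A, C#, E, G

The written figures 7 are shorthand for 7/5/3: the 5/3 are implied.
A third above A in this key is C#.
A fifth above A in this key is E.
A seventh above A in this key is G.
Together with the bass A, this spells A dominant seventh in root position.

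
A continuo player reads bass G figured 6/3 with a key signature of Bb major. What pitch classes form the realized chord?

G, Bb, Eb

A third above G in this key is Bb.
A sixth above G in this key is Eb.
Together with the bass G, this spells Eb major in first inversion.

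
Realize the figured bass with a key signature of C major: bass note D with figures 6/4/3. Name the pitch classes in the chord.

D, F, G, B

A third above D in this key is F.
A fourth above D in this key is G.
A sixth above D in this key is B.
Together with the bass D, this spells G dominant seventh in second inversion.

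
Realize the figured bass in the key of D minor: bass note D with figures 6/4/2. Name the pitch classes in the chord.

A second above D in this key is E.
A fourth above D in this key is G.
A sixth above D in this key is Bb.
Together with the bass D, this spells E half-diminished seventh in third inversion.

D, E, G, Bb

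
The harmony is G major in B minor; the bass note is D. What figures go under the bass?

D is the fifth of G major, so the chord is in second inversion.
A triad in second inversion is figured 6/4, conventionally abbreviated 6/4.

6/4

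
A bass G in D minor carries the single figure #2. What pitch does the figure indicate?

A#

Counting 1 letter step above G lands on A; in D minor, that letter is A.
The #2 figure raises it a semitone, giving A#.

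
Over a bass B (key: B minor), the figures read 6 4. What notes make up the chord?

B, E, G

A fourth above B in this key is E.
A sixth above B in this key is G.
Together with the bass B, this spells E minor in second inversion.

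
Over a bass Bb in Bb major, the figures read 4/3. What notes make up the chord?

Bb, D, Eb, G

The written figures 4/3 are shorthand for 6/4/3: the 6 is implied.
A third above Bb in this key is D.
A fourth above Bb in this key is Eb.
A sixth above Bb in this key is G.
Together with the bass Bb, this spells Eb major seventh in second inversion.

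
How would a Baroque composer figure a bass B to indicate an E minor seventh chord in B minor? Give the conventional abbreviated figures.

B is the fifth of E minor seventh, so the chord is in second inversion.
A seventh chord in second inversion is figured 6/4/3, conventionally abbreviated 4/3.

4/3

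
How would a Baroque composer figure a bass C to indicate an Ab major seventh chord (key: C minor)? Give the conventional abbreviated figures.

C is the third of Ab major seventh, so the chord is in first inversion.
A seventh chord in first inversion is figured 6/5/3, conventionally abbreviated 6/5.

6/5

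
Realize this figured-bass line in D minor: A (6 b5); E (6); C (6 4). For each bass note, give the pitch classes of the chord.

A (6/b5/3): A, C, Eb, F.
E (6/3): E, G, C.
C (6/4): C, F, A.

A, C, Eb, F | E, G, C | C, F, A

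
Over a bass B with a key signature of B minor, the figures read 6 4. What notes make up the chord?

A fourth above B in this key is E.
A sixth above B in this key is G.
Together with the bass B, this spells E minor in second inversion.

B, E, G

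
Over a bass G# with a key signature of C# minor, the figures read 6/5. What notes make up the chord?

The written figures 6/5 are shorthand for 6/5/3: the 3 is implied.
A third above G# in this key is B.
A fifth above G# in this key is D#.
A sixth above G# in this key is E.
Together with the bass G#, this spells E major seventh in first inversion.

G#, B, D#, E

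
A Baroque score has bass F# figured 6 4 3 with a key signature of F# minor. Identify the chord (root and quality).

The figures 6 4 3 indicate a seventh chord in second inversion.
In second inversion the root lies a fourth above the bass: a fourth above F# in F# minor is B.
The chord tones are F#, A, B, D, giving B minor seventh.

B minor seventh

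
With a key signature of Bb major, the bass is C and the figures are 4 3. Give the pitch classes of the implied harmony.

The written figures 4 3 are shorthand for 6/4/3: the 6 is implied.
A third above C in this key is Eb.
A fourth above C in this key is F.
A sixth above C in this key is A.
Together with the bass C, this spells F dominant seventh in second inversion.

C, Eb, F, A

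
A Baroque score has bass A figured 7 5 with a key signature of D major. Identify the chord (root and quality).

The figures 7 5 indicate a seventh chord in root position.
In root position the bass is the root, so the root is A.
The chord tones are A, C#, E, G, giving A dominant seventh.

A dominant seventh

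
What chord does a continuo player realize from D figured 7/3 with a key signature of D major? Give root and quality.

D major seventh

The figures 7/3 indicate a seventh chord in root position.
In root position the bass is the root, so the root is D.
The chord tones are D, F#, A, C#, giving D major seventh.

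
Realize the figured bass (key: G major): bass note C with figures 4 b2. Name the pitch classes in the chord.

The written figures 4 b2 are shorthand for 6/4/2: the 6 is implied.
A second above C in this key is D, lowered to Db by the flat.
A fourth above C in this key is F#.
A sixth above C in this key is A.

C, Db, F#, A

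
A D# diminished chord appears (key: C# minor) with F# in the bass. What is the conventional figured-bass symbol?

F# is the third of D# diminished, so the chord is in first inversion.
A triad in first inversion is figured 6/3, conventionally abbreviated 6.

6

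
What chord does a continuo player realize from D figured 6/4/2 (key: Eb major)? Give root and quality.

The figures 6/4/2 indicate a seventh chord in third inversion.
In third inversion the root lies a second above the bass: a second above D in Eb major is Eb.
The chord tones are D, Eb, G, Bb, giving Eb major seventh.

Eb major seventh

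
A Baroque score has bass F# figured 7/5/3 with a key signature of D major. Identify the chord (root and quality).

The figures 7/5/3 indicate a seventh chord in root position.
In root position the bass is the root, so the root is F#.
The chord tones are F#, A, C#, E, giving F# minor seventh.

F# minor seventh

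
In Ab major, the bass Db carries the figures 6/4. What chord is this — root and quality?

The figures 6/4 indicate a triad in second inversion.
In second inversion the root lies a fourth above the bass: a fourth above Db in Ab major is G.
The chord tones are Db, G, Bb, giving G diminished.

G diminished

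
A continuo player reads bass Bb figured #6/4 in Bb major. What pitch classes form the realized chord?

Bb, Eb, G#

A fourth above Bb in this key is Eb.
A sixth above Bb in this key is G, raised to G# by the sharp.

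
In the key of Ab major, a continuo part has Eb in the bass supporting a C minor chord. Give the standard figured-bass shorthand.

Eb is the third of C minor, so the chord is in first inversion.
A triad in first inversion is figured 6/3, conventionally abbreviated 6.

6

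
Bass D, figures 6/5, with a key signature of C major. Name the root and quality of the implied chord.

The figures 6/5 indicate a seventh chord in first inversion.
In first inversion the root lies a sixth above the bass: a sixth above D in C major is B.
The chord tones are D, F, A, B, giving B half-diminished seventh.

B half-diminished seventh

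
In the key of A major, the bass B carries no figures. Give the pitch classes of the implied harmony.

B, D, F#

An unfigured bass implies 5/3.
A third above B in this key is D.
A fifth above B in this key is F#.
Together with the bass B, this spells B minor in root position.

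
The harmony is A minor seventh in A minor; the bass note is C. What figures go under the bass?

6/5

C is the third of A minor seventh, so the chord is in first inversion.
A seventh chord in first inversion is figured 6/5/3, conventionally abbreviated 6/5.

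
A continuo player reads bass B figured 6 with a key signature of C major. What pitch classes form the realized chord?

The written figures 6 are shorthand for 6/3: the 3 is implied.
A third above B in this key is D.
A sixth above B in this key is G.
Together with the bass B, this spells G major in first inversion.

B, D, G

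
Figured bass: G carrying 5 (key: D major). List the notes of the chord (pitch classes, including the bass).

G, B, D

The written figures 5 are shorthand for 5/3: the 3 is implied.
A third above G in this key is B.
A fifth above G in this key is D.
Together with the bass G, this spells G major in root position.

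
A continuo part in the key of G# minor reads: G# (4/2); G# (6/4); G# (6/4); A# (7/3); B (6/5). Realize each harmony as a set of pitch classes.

G# (6/4/2): G#, A#, C#, E.
G# (6/4): G#, C#, E.
G# (6/4): G#, C#, E.
A# (7/5/3): A#, C#, E, G#.
B (6/5/3): B, D#, F#, G#.

G#, A#, C#, E | G#, C#, E | G#, C#, E | A#, C#, E, G# | B, D#, F#, G#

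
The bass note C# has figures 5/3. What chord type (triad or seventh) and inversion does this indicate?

Intervals of 5/3 above the bass form a triad; the bass is the root, so this is root position.

triad, root position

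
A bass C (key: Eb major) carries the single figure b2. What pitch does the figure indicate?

Counting 1 letter step above C lands on D; in Eb major, that letter is D.
The b2 figure lowers it a semitone, giving Db.

Db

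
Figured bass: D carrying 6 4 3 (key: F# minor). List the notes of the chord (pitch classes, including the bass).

D, F#, G#, B

A third above D in this key is F#.
A fourth above D in this key is G#.
A sixth above D in this key is B.
Together with the bass D, this spells G# half-diminished seventh in second inversion.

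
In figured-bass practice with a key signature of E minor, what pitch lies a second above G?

A

Counting 1 letter step above G lands on A; in E minor, that letter is A.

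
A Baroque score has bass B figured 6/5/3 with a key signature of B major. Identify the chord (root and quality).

G# minor seventh

The figures 6/5/3 indicate a seventh chord in first inversion.
In first inversion the root lies a sixth above the bass: a sixth above B in B major is G#.
The chord tones are B, D#, F#, G#, giving G# minor seventh.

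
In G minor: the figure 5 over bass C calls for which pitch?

Counting 4 letter steps above C lands on G; in G minor, that letter is G.

G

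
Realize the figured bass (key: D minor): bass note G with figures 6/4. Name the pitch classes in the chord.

A fourth above G in this key is C.
A sixth above G in this key is E.
Together with the bass G, this spells C major in second inversion.

G, C, E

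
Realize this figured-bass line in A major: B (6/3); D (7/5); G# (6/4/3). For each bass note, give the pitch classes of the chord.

B, D, G# | D, F#, A, C# | G#, B, C#, E

B (6/3): B, D, G#.
D (7/5/3): D, F#, A, C#.
G# (6/4/3): G#, B, C#, E.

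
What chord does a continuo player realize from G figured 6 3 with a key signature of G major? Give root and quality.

The figures 6 3 indicate a triad in first inversion.
In first inversion the root lies a sixth above the bass: a sixth above G in G major is E.
The chord tones are G, B, E, giving E minor.

E minor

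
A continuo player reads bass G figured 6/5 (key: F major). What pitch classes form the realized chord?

G, Bb, D, E

The written figures 6/5 are shorthand for 6/5/3: the 3 is implied.
A third above G in this key is Bb.
A fifth above G in this key is D.
A sixth above G in this key is E.
Together with the bass G, this spells E half-diminished seventh in first inversion.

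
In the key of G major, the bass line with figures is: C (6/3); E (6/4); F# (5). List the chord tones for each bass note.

C (6/3): C, E, A.
E (6/4): E, A, C.
F# (5/3): F#, A, C.

C, E, A | E, A, C | F#, A, C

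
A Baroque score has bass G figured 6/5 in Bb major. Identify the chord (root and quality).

The figures 6/5 indicate a seventh chord in first inversion.
In first inversion the root lies a sixth above the bass: a sixth above G in Bb major is Eb.
The chord tones are G, Bb, D, Eb, giving Eb major seventh.

Eb major seventh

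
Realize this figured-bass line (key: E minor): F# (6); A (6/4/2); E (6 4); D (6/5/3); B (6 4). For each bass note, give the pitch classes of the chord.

F# (6/3): F#, A, D.
A (6/4/2): A, B, D, F#.
E (6/4): E, A, C.
D (6/5/3): D, F#, A, B.
B (6/4): B, E, G.

F#, A, D | A, B, D, F# | E, A, C | D, F#, A, B | B, E, G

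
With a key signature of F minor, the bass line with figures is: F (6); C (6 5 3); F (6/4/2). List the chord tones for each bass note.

F, Ab, Db | C, Eb, G, Ab | F, G, Bb, Db

F (6/3): F, Ab, Db.
C (6/5/3): C, Eb, G, Ab.
F (6/4/2): F, G, Bb, Db.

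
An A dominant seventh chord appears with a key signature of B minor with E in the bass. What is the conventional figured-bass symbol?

4/3

E is the fifth of A dominant seventh, so the chord is in second inversion.
A seventh chord in second inversion is figured 6/4/3, conventionally abbreviated 4/3.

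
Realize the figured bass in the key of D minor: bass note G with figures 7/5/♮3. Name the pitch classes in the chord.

A third above G in this key is Bb, made natural (B) by the ♮ figure.
A fifth above G in this key is D.
A seventh above G in this key is F.
Together with the bass G, this spells G dominant seventh in root position.

G, B, D, F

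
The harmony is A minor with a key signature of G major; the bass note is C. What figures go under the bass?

6

C is the third of A minor, so the chord is in first inversion.
A triad in first inversion is figured 6/3, conventionally abbreviated 6.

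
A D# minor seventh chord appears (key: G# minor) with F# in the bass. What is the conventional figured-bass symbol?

6/5

F# is the third of D# minor seventh, so the chord is in first inversion.
A seventh chord in first inversion is figured 6/5/3, conventionally abbreviated 6/5.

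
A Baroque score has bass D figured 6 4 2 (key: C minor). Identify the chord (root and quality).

The figures 6 4 2 indicate a seventh chord in third inversion.
In third inversion the root lies a second above the bass: a second above D in C minor is Eb.
The chord tones are D, Eb, G, Bb, giving Eb major seventh.

Eb major seventh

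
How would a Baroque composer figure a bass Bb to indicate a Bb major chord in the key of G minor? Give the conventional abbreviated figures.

no figures

Bb is the root of Bb major, so the chord is in root position.
A triad in root position is figured 5/3, conventionally abbreviated (no figures — root-position triad).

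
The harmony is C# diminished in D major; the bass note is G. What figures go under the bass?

G is the fifth of C# diminished, so the chord is in second inversion.
A triad in second inversion is figured 6/4, conventionally abbreviated 6/4.

6/4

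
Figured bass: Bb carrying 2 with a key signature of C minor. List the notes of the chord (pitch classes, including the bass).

The written figures 2 are shorthand for 6/4/2: the 6/4 are implied.
A second above Bb in this key is C.
A fourth above Bb in this key is Eb.
A sixth above Bb in this key is G.
Together with the bass Bb, this spells C minor seventh in third inversion.

Bb, C, Eb, G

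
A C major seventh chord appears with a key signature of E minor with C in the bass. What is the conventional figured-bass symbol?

C is the root of C major seventh, so the chord is in root position.
A seventh chord in root position is figured 7/5/3, conventionally abbreviated 7.

7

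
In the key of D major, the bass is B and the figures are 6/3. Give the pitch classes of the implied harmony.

B, D, G

A third above B in this key is D.
A sixth above B in this key is G.
Together with the bass B, this spells G major in first inversion.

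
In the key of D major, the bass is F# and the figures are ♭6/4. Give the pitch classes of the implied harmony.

F#, B, Db

A fourth above F# in this key is B.
A sixth above F# in this key is D, lowered to Db by the flat.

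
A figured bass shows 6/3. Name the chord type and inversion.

Intervals of 6/3 above the bass form a triad; the bass is the third, so this is first inversion.

triad, first inversion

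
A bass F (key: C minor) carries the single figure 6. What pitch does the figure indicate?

D

Counting 5 letter steps above F lands on D; in C minor, that letter is D.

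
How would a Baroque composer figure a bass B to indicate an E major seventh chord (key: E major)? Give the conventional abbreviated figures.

B is the fifth of E major seventh, so the chord is in second inversion.
A seventh chord in second inversion is figured 6/4/3, conventionally abbreviated 4/3.

4/3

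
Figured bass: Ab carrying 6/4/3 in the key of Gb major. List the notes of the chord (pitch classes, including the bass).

A third above Ab in this key is Cb.
A fourth above Ab in this key is Db.
A sixth above Ab in this key is F.
Together with the bass Ab, this spells Db dominant seventh in second inversion.

Ab, Cb, Db, F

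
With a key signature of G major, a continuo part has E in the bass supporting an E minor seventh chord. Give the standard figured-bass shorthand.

7

E is the root of E minor seventh, so the chord is in root position.
A seventh chord in root position is figured 7/5/3, conventionally abbreviated 7.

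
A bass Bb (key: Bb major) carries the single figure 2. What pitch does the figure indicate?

Counting 1 letter step above Bb lands on C; in Bb major, that letter is C.

C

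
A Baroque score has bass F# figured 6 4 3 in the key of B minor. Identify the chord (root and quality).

The figures 6 4 3 indicate a seventh chord in second inversion.
In second inversion the root lies a fourth above the bass: a fourth above F# in B minor is B.
The chord tones are F#, A, B, D, giving B minor seventh.

B minor seventh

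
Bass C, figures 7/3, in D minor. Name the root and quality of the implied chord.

The figures 7/3 indicate a seventh chord in root position.
In root position the bass is the root, so the root is C.
The chord tones are C, E, G, Bb, giving C dominant seventh.

C dominant seventh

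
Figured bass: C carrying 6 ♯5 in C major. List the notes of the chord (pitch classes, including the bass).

The written figures 6 ♯5 are shorthand for 6/5/3: the 3 is implied.
A third above C in this key is E.
A fifth above C in this key is G, raised to G# by the sharp.
A sixth above C in this key is A.
Together with the bass C, this spells A minor-major seventh in first inversion.

C, E, G#, A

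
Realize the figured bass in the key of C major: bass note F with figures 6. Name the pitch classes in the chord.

The written figures 6 are shorthand for 6/3: the 3 is implied.
A third above F in this key is A.
A sixth above F in this key is D.
Together with the bass F, this spells D minor in first inversion.

F, A, D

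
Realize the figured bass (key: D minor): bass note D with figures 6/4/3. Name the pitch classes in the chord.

A third above D in this key is F.
A fourth above D in this key is G.
A sixth above D in this key is Bb.
Together with the bass D, this spells G minor seventh in second inversion.

D, F, G, Bb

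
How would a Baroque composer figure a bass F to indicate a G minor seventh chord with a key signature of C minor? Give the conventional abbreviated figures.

4/2

F is the seventh of G minor seventh, so the chord is in third inversion.
A seventh chord in third inversion is figured 6/4/2, conventionally abbreviated 4/2.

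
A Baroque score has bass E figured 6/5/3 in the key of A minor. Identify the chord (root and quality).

C major seventh

The figures 6/5/3 indicate a seventh chord in first inversion.
In first inversion the root lies a sixth above the bass: a sixth above E in A minor is C.
The chord tones are E, G, B, C, giving C major seventh.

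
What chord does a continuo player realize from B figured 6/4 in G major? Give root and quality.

The figures 6/4 indicate a triad in second inversion.
In second inversion the root lies a fourth above the bass: a fourth above B in G major is E.
The chord tones are B, E, G, giving E minor.

E minor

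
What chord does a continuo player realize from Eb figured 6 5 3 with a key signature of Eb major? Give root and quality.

C minor seventh

The figures 6 5 3 indicate a seventh chord in first inversion.
In first inversion the root lies a sixth above the bass: a sixth above Eb in Eb major is C.
The chord tones are Eb, G, Bb, C, giving C minor seventh.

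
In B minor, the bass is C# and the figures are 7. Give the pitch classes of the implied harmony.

C#, E, G, B

The written figures 7 are shorthand for 7/5/3: the 5/3 are implied.
A third above C# in this key is E.
A fifth above C# in this key is G.
A seventh above C# in this key is B.
Together with the bass C#, this spells C# half-diminished seventh in root position.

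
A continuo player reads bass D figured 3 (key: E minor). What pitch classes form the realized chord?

The written figures 3 are shorthand for 5/3: the 5 is implied.
A third above D in this key is F#.
A fifth above D in this key is A.
Together with the bass D, this spells D major in root position.

D, F#, A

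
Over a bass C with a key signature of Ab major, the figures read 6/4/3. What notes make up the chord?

A third above C in this key is Eb.
A fourth above C in this key is F.
A sixth above C in this key is Ab.
Together with the bass C, this spells F minor seventh in second inversion.

C, Eb, F, Ab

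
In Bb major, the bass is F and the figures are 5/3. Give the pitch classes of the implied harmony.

A third above F in this key is A.
A fifth above F in this key is C.
Together with the bass F, this spells F major in root position.

F, A, C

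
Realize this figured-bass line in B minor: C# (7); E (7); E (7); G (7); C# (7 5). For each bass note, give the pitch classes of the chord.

C#, E, G, B | E, G, B, D | E, G, B, D | G, B, D, F# | C#, E, G, B

C# (7/5/3): C#, E, G, B.
E (7/5/3): E, G, B, D.
E (7/5/3): E, G, B, D.
G (7/5/3): G, B, D, F#.
C# (7/5/3): C#, E, G, B.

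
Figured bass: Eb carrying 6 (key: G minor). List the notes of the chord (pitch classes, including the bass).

Eb, G, C

The written figures 6 are shorthand for 6/3: the 3 is implied.
A third above Eb in this key is G.
A sixth above Eb in this key is C.
Together with the bass Eb, this spells C minor in first inversion.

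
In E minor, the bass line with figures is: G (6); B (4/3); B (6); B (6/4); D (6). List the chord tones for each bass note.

G (6/3): G, B, E.
B (6/4/3): B, D, E, G.
B (6/3): B, D, G.
B (6/4): B, E, G.
D (6/3): D, F#, B.

G, B, E | B, D, E, G | B, D, G | B, E, G | D, F#, B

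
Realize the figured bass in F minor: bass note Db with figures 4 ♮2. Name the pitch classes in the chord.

Db, E, G, Bb

The written figures 4 ♮2 are shorthand for 6/4/2: the 6 is implied.
A second above Db in this key is Eb, made natural (E) by the ♮ figure.
A fourth above Db in this key is G.
A sixth above Db in this key is Bb.
Together with the bass Db, this spells E diminished seventh in third inversion.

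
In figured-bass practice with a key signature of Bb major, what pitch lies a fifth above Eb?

Counting 4 letter steps above Eb lands on B; in Bb major, that letter is Bb.

Bb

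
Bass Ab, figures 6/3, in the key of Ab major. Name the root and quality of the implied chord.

F minor

The figures 6/3 indicate a triad in first inversion.
In first inversion the root lies a sixth above the bass: a sixth above Ab in Ab major is F.
The chord tones are Ab, C, F, giving F minor.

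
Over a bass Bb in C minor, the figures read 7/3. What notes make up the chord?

The written figures 7/3 are shorthand for 7/5/3: the 5 is implied.
A third above Bb in this key is D.
A fifth above Bb in this key is F.
A seventh above Bb in this key is Ab.
Together with the bass Bb, this spells Bb dominant seventh in root position.

Bb, D, F, Ab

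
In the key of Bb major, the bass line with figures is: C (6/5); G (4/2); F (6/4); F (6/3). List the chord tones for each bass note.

C (6/5/3): C, Eb, G, A.
G (6/4/2): G, A, C, Eb.
F (6/4): F, Bb, D.
F (6/3): F, A, D.

C, Eb, G, A | G, A, C, Eb | F, Bb, D | F, A, D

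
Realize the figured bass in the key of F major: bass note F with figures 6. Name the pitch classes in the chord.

The written figures 6 are shorthand for 6/3: the 3 is implied.
A third above F in this key is A.
A sixth above F in this key is D.
Together with the bass F, this spells D minor in first inversion.

F, A, D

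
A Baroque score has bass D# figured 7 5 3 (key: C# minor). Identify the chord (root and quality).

D# half-diminished seventh

The figures 7 5 3 indicate a seventh chord in root position.
In root position the bass is the root, so the root is D#.
The chord tones are D#, F#, A, C#, giving D# half-diminished seventh.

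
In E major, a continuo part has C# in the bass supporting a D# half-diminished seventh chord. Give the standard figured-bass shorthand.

C# is the seventh of D# half-diminished seventh, so the chord is in third inversion.
A seventh chord in third inversion is figured 6/4/2, conventionally abbreviated 4/2.

4/2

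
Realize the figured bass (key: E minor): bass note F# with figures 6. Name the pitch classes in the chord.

The written figures 6 are shorthand for 6/3: the 3 is implied.
A third above F# in this key is A.
A sixth above F# in this key is D.
Together with the bass F#, this spells D major in first inversion.

F#, A, D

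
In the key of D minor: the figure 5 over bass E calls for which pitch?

Bb

Counting 4 letter steps above E lands on B; in D minor, that letter is Bb.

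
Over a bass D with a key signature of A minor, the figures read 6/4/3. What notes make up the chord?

A third above D in this key is F.
A fourth above D in this key is G.
A sixth above D in this key is B.
Together with the bass D, this spells G dominant seventh in second inversion.

D, F, G, B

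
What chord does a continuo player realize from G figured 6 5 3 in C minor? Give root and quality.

Eb major seventh

The figures 6 5 3 indicate a seventh chord in first inversion.
In first inversion the root lies a sixth above the bass: a sixth above G in C minor is Eb.
The chord tones are G, Bb, D, Eb, giving Eb major seventh.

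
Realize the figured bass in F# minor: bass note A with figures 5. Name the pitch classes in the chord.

A, C#, E

The written figures 5 are shorthand for 5/3: the 3 is implied.
A third above A in this key is C#.
A fifth above A in this key is E.
Together with the bass A, this spells A major in root position.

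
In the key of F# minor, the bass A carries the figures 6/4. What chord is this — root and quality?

D major

The figures 6/4 indicate a triad in second inversion.
In second inversion the root lies a fourth above the bass: a fourth above A in F# minor is D.
The chord tones are A, D, F#, giving D major.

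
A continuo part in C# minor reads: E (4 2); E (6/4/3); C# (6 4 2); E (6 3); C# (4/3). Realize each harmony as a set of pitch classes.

E (6/4/2): E, F#, A, C#.
E (6/4/3): E, G#, A, C#.
C# (6/4/2): C#, D#, F#, A.
E (6/3): E, G#, C#.
C# (6/4/3): C#, E, F#, A.

E, F#, A, C# | E, G#, A, C# | C#, D#, F#, A | E, G#, C# | C#, E, F#, A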